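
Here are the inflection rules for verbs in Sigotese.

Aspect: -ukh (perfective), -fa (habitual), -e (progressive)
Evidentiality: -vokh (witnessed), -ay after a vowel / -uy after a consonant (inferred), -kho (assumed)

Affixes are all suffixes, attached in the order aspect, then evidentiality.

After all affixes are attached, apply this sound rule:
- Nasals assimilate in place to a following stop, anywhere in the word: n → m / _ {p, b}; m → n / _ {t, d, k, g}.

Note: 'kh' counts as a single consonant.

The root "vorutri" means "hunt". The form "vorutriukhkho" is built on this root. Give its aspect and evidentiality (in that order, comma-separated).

perfective, assumed

Segment: vorutri-ukh-kho.
aspect: -ukh → perfective.
evidentiality: -kho → assumed.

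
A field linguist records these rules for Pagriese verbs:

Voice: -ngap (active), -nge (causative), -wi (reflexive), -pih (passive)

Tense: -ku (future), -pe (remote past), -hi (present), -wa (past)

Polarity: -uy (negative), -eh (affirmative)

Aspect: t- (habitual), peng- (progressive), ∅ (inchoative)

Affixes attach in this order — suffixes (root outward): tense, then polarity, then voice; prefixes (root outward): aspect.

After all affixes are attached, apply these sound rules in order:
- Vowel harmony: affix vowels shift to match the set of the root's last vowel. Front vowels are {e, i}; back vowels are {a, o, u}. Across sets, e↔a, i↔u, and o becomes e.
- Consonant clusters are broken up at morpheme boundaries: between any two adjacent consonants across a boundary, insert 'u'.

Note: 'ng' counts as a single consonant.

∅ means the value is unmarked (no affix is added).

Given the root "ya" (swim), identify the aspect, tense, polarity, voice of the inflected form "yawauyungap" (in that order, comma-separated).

inchoative, past, negative, active

Segment: ya-wa-uy-ngap.
aspect: ∅ → inchoative.
tense: -wa → past.
polarity: -uy → negative.
voice: -ngap → active.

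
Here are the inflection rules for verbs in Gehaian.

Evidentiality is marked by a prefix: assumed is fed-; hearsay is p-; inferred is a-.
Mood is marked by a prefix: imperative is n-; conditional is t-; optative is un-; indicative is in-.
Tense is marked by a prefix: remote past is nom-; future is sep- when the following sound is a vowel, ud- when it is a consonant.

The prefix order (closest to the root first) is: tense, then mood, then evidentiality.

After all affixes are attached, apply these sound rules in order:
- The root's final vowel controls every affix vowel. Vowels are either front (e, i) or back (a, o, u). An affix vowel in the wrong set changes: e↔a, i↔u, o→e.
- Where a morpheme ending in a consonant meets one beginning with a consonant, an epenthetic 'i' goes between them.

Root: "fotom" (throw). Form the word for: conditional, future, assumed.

faditudifotom

Attach tense future ud- (before consonant 'f') → udfotom.
Attach mood conditional t- → tudfotom.
Attach evidentiality assumed fed- → fedtudfotom.
Apply vowel harmony: fedtudfotom → fadtudfotom.
Apply epenthesis: fadtudfotom → faditudifotom.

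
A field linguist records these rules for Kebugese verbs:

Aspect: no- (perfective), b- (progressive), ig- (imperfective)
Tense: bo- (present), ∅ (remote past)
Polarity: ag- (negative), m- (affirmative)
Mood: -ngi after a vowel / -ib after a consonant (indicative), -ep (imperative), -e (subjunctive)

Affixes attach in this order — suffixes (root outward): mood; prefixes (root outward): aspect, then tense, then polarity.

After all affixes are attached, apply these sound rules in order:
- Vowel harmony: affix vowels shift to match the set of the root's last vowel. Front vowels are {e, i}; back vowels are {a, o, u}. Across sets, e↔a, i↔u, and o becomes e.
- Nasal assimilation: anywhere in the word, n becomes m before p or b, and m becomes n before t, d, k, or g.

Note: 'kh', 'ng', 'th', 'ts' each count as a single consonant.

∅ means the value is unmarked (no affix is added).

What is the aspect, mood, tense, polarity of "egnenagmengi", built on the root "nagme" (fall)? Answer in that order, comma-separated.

Segment: ag-no-nagme-ngi.
aspect: no- → perfective.
mood: -ngi/ib → indicative.
tense: ∅ → remote past.
polarity: ag- → negative.

perfective, indicative, remote past, negative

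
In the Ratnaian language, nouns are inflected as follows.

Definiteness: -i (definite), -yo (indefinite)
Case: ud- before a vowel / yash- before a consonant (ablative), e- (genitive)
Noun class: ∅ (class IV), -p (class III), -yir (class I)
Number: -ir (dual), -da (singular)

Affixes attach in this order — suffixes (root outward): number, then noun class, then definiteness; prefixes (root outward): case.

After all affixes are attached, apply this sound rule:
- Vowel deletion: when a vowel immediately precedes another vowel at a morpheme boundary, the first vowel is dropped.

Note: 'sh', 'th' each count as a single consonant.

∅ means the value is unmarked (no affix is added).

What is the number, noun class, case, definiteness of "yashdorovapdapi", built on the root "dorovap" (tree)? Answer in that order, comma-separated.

singular, class III, ablative, definite

Segment: yash-dorovap-da-p-i.
number: -da → singular.
noun class: -p → class III.
case: ud/yash- → ablative.
definiteness: -i → definite.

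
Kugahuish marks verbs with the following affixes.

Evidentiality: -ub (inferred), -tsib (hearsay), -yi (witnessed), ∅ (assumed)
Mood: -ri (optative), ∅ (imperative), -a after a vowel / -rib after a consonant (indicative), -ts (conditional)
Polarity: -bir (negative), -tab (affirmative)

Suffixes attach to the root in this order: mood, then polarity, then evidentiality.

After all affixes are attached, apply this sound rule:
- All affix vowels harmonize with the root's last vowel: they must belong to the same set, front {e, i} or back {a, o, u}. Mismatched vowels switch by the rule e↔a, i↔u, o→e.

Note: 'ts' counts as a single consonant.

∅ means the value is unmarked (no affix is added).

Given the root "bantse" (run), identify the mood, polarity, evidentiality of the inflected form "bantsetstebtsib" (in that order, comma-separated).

conditional, affirmative, hearsay

Segment: bantse-ts-tab-tsib.
mood: -ts → conditional.
polarity: -tab → affirmative.
evidentiality: -tsib → hearsay.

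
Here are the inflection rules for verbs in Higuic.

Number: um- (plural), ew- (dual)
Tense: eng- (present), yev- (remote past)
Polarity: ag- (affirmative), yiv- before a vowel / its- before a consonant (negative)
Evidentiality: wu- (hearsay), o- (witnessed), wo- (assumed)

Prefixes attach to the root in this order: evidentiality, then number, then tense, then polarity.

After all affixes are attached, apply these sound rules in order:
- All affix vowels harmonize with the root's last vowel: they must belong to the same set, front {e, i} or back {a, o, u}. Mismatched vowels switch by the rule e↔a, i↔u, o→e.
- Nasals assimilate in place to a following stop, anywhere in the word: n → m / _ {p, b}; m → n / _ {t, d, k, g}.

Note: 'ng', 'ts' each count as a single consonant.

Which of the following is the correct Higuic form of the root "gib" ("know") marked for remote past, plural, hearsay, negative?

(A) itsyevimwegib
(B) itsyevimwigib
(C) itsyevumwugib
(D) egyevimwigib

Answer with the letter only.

B

Attach evidentiality hearsay wu- → wugib.
Attach number plural um- → umwugib.
Attach tense remote past yev- → yevumwugib.
Attach polarity negative its- (before consonant 'y') → itsyevumwugib.
Apply vowel harmony: itsyevumwugib → itsyevimwigib.
Nasal assimilation: no change.
So the correct form is itsyevimwigib, option (B).
(D) egyevimwigib is wrong: it uses affirmative instead of negative for polarity.
(A) itsyevimwegib is wrong: it uses assumed instead of hearsay for evidentiality.
(C) itsyevumwugib is wrong: it fails to apply the sound rule(s).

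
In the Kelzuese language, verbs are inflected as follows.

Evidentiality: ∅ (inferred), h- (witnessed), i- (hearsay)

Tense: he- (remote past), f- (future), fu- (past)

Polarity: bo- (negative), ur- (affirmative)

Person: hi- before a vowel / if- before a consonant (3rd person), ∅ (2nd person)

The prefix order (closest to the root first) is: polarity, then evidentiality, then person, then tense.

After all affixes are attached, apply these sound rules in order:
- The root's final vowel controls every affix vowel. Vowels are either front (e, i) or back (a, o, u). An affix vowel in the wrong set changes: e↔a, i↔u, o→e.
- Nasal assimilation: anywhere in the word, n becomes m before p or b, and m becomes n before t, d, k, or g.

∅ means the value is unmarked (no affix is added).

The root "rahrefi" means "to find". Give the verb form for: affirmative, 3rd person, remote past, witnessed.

heifhirrahrefi

Attach polarity affirmative ur- → urrahrefi.
Attach evidentiality witnessed h- → hurrahrefi.
Attach person 3rd person if- (before consonant 'h') → ifhurrahrefi.
Attach tense remote past he- → heifhurrahrefi.
Apply vowel harmony: heifhurrahrefi → heifhirrahrefi.
Nasal assimilation: no change.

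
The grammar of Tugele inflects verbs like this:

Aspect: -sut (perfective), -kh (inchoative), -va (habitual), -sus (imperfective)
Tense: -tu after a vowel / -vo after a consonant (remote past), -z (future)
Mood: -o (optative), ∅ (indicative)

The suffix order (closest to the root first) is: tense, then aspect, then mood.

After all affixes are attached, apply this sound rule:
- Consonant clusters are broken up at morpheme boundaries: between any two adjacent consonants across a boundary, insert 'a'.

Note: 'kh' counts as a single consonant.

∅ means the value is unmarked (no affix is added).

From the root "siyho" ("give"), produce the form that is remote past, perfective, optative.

Attach tense remote past -tu (after vowel 'o') → siyhotu.
Attach aspect perfective -sut → siyhotusut.
Attach mood optative -o → siyhotusuto.
Epenthesis: no change.

siyhotusuto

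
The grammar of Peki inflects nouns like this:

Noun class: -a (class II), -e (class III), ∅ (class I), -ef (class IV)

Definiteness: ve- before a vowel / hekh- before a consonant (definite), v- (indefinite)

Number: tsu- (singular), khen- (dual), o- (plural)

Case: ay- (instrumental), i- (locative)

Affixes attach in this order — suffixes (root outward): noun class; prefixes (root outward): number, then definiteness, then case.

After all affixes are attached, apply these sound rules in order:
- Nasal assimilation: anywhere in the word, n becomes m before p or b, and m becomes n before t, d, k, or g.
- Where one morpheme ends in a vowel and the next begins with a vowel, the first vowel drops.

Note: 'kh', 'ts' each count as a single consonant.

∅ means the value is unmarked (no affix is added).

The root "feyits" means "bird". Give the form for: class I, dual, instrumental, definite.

ayhekhkhenfeyits

Attach number dual khen- → khenfeyits.
Attach definiteness definite hekh- (before consonant 'kh') → hekhkhenfeyits.
Attach case instrumental ay- → ayhekhkhenfeyits.
noun class = class I: zero marking, form stays ayhekhkhenfeyits.
Nasal assimilation: no change.
Vowel deletion: no change.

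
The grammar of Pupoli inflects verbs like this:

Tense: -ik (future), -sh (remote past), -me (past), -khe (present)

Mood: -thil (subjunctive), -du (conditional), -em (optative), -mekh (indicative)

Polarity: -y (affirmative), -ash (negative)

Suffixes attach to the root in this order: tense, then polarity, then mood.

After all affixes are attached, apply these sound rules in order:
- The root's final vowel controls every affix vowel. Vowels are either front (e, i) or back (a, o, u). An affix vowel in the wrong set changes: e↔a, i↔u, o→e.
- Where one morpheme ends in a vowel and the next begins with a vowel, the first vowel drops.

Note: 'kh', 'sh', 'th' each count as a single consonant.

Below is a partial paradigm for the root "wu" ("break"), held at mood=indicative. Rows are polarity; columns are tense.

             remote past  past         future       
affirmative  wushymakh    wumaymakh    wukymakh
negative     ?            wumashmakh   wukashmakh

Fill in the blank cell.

wushashmakh

Attach tense remote past -sh → wush.
Attach polarity negative -ash → wushash.
Attach mood indicative -mekh → wushashmekh.
Apply vowel harmony: wushashmekh → wushashmakh.
Vowel deletion: no change.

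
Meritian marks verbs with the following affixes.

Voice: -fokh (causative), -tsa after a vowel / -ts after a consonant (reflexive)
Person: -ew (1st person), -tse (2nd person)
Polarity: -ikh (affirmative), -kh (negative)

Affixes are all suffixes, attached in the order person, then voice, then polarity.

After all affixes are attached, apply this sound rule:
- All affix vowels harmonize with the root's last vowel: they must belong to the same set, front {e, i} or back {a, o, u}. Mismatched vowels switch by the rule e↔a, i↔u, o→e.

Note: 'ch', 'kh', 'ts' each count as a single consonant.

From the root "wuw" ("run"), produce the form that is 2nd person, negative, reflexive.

wuwtsatsakh

Attach person 2nd person -tse → wuwtse.
Attach voice reflexive -tsa (after vowel 'e') → wuwtsetsa.
Attach polarity negative -kh → wuwtsetsakh.
Apply vowel harmony: wuwtsetsakh → wuwtsatsakh.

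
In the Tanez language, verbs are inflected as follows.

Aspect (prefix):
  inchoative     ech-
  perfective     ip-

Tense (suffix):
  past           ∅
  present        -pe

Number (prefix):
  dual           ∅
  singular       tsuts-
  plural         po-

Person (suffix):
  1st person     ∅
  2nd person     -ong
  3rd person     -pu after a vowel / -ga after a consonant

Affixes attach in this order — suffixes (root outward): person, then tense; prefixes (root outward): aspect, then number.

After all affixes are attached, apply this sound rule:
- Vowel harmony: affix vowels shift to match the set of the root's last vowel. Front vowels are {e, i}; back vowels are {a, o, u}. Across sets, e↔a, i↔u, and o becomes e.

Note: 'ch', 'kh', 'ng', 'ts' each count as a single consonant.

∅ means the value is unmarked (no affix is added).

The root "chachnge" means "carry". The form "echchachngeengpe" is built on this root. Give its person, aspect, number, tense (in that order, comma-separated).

2nd person, inchoative, dual, present

Segment: ech-chachnge-ong-pe.
person: -ong → 2nd person.
aspect: ech- → inchoative.
number: ∅ → dual.
tense: -pe → present.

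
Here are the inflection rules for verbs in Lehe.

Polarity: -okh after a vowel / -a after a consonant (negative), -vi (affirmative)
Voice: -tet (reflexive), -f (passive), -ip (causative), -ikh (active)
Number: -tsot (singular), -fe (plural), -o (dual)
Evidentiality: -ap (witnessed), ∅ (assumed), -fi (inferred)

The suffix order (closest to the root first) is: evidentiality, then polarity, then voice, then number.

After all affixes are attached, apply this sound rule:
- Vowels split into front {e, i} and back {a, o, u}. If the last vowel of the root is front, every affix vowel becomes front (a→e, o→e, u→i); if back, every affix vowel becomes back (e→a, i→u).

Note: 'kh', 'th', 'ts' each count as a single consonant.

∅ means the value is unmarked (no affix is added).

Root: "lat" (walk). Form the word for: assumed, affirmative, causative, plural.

evidentiality = assumed: zero marking, form stays lat.
Attach polarity affirmative -vi → latvi.
Attach voice causative -ip → latviip.
Attach number plural -fe → latviipfe.
Apply vowel harmony: latviipfe → latvuupfa.

latvuupfa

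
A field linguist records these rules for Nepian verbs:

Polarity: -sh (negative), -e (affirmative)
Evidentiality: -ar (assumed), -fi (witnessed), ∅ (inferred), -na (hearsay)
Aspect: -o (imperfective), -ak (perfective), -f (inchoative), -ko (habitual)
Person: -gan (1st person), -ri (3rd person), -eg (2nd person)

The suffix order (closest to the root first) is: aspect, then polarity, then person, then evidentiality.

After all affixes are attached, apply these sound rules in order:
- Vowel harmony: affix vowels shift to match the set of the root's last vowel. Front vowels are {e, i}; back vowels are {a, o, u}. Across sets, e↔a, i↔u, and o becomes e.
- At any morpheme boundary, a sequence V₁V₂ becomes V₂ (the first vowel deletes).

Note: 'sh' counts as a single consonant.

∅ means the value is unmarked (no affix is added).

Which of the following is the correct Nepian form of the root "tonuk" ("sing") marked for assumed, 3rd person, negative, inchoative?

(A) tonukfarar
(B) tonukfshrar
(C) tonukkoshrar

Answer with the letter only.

B

Attach aspect inchoative -f → tonukf.
Attach polarity negative -sh → tonukfsh.
Attach person 3rd person -ri → tonukfshri.
Attach evidentiality assumed -ar → tonukfshriar.
Apply vowel harmony: tonukfshriar → tonukfshruar.
Apply vowel deletion: tonukfshruar → tonukfshrar.
So the correct form is tonukfshrar, option (B).
(C) tonukkoshrar is wrong: it uses habitual instead of inchoative for aspect.
(A) tonukfarar is wrong: it uses affirmative instead of negative for polarity.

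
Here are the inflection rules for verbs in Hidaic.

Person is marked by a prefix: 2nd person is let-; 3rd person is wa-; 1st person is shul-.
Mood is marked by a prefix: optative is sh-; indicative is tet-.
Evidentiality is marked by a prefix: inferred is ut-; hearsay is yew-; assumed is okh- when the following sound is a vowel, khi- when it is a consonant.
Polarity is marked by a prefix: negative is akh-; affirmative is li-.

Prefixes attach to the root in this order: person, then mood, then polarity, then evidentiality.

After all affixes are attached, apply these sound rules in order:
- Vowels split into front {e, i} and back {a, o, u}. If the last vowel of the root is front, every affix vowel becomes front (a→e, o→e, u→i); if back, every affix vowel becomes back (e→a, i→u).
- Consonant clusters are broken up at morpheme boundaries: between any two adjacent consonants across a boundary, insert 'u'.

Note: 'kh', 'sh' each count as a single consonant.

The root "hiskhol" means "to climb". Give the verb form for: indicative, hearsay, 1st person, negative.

yawakhutatushuluhiskhol

Attach person 1st person shul- → shulhiskhol.
Attach mood indicative tet- → tetshulhiskhol.
Attach polarity negative akh- → akhtetshulhiskhol.
Attach evidentiality hearsay yew- → yewakhtetshulhiskhol.
Apply vowel harmony: yewakhtetshulhiskhol → yawakhtatshulhiskhol.
Apply epenthesis: yawakhtatshulhiskhol → yawakhutatushuluhiskhol.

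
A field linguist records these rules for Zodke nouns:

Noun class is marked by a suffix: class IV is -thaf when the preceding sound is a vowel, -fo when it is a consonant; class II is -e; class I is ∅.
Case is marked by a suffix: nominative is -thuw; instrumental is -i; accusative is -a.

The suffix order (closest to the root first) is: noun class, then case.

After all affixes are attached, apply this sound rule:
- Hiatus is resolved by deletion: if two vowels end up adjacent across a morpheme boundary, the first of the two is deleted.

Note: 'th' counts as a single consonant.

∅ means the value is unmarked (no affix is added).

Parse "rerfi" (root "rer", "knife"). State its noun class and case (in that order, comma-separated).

Segment: rer-fo-i.
noun class: -thaf/fo → class IV.
case: -i → instrumental.

class IV, instrumental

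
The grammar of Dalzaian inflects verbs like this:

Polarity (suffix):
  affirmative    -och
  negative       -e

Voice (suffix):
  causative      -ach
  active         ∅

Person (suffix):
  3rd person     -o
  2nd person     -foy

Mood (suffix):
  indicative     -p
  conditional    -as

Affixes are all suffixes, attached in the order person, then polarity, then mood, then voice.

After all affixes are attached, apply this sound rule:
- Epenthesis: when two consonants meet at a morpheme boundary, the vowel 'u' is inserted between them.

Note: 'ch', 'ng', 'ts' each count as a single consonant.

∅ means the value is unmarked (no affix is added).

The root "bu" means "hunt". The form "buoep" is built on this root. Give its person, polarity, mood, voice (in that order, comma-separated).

Segment: bu-o-e-p.
person: -o → 3rd person.
polarity: -e → negative.
mood: -p → indicative.
voice: ∅ → active.

3rd person, negative, indicative, active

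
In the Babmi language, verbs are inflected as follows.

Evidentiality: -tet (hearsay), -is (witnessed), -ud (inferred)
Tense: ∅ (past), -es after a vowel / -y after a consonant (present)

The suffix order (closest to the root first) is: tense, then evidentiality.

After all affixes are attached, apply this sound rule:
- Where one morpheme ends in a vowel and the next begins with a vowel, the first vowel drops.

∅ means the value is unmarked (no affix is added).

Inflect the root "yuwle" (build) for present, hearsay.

Attach tense present -es (after vowel 'e') → yuwlees.
Attach evidentiality hearsay -tet → yuwleestet.
Apply vowel deletion: yuwleestet → yuwlestet.

yuwlestet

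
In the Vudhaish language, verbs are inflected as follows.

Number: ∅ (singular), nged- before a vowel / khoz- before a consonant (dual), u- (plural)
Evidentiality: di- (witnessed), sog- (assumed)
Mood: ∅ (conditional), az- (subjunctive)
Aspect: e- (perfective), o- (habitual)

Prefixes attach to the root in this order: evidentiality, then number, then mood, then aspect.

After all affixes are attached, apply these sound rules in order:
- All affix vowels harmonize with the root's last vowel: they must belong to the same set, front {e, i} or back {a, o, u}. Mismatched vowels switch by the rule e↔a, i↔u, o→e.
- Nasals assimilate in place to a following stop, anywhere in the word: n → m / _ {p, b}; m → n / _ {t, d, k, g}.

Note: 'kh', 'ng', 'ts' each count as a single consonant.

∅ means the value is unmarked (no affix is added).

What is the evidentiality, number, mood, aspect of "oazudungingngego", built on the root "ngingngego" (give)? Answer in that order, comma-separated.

witnessed, plural, subjunctive, habitual

Segment: o-az-u-di-ngingngego.
evidentiality: di- → witnessed.
number: u- → plural.
mood: az- → subjunctive.
aspect: o- → habitual.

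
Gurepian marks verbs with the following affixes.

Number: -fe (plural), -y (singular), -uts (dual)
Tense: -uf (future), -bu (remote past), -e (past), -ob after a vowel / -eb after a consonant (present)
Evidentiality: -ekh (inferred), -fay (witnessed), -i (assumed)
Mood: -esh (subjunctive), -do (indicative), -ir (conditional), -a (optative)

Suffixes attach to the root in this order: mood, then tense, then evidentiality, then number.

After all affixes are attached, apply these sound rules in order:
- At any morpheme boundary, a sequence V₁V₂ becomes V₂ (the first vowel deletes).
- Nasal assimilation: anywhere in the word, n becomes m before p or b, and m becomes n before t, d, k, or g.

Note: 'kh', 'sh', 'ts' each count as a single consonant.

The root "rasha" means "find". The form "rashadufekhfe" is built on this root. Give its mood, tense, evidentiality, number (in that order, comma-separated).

Segment: rasha-do-uf-ekh-fe.
mood: -do → indicative.
tense: -uf → future.
evidentiality: -ekh → inferred.
number: -fe → plural.

indicative, future, inferred, plural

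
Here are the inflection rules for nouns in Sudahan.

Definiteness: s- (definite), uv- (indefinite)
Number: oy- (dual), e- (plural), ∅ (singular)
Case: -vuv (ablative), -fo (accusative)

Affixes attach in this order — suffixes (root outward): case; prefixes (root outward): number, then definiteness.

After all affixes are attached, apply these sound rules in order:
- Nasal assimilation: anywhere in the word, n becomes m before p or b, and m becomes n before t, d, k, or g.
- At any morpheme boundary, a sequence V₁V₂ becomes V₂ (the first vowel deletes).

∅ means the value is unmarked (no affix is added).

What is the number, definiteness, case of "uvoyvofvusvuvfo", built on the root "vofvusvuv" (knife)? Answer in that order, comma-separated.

dual, indefinite, accusative

Segment: uv-oy-vofvusvuv-fo.
number: oy- → dual.
definiteness: uv- → indefinite.
case: -fo → accusative.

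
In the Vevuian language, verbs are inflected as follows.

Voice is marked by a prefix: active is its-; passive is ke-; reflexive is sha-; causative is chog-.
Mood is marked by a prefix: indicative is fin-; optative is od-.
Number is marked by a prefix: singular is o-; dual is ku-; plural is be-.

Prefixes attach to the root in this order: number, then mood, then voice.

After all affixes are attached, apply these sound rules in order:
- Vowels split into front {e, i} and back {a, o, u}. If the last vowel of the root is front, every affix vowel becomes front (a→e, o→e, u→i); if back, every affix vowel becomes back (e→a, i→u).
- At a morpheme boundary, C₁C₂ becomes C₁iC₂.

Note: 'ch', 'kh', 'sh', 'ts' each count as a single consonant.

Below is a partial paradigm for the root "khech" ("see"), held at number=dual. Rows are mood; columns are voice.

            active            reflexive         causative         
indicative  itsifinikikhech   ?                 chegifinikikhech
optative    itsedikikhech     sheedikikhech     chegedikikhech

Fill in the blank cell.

shefinikikhech

Attach number dual ku- → kukhech.
Attach mood indicative fin- → finkukhech.
Attach voice reflexive sha- → shafinkukhech.
Apply vowel harmony: shafinkukhech → shefinkikhech.
Apply epenthesis: shefinkikhech → shefinikikhech.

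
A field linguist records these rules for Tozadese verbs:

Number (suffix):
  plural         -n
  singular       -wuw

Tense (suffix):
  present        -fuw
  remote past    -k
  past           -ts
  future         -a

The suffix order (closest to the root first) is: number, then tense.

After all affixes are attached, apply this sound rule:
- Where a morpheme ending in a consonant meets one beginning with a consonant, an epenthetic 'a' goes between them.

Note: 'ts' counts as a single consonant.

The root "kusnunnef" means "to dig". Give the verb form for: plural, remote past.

kusnunnefanak

Attach number plural -n → kusnunnefn.
Attach tense remote past -k → kusnunnefnk.
Apply epenthesis: kusnunnefnk → kusnunnefanak.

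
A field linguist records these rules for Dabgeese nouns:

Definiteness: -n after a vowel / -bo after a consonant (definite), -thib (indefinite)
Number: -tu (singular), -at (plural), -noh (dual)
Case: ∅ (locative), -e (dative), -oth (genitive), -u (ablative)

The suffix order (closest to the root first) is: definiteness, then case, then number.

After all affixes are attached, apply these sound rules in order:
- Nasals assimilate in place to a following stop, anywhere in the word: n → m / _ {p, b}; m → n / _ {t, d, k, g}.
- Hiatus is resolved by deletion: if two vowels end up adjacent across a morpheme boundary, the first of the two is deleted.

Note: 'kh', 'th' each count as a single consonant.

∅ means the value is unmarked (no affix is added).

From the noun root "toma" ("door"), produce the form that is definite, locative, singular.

Attach definiteness definite -n (after vowel 'a') → toman.
case = locative: zero marking, form stays toman.
Attach number singular -tu → tomantu.
Nasal assimilation: no change.
Vowel deletion: no change.

tomantu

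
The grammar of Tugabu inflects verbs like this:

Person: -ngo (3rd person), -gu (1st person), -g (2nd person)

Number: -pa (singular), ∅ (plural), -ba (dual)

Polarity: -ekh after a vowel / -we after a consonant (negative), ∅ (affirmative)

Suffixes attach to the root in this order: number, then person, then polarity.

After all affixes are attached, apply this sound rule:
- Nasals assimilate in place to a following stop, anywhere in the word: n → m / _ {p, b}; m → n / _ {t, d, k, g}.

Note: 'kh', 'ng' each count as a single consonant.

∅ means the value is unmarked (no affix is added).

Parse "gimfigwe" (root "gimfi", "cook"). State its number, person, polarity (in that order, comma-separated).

plural, 2nd person, negative

Segment: gimfi-g-we.
number: ∅ → plural.
person: -g → 2nd person.
polarity: -ekh/we → negative.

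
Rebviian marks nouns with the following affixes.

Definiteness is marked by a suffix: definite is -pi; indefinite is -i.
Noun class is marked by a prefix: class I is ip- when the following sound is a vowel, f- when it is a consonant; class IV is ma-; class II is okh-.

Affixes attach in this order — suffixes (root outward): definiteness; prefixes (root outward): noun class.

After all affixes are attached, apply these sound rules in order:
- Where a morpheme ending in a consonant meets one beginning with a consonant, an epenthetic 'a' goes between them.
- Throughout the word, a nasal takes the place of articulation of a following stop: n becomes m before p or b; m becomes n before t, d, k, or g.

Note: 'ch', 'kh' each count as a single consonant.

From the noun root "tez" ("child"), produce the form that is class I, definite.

Attach definiteness definite -pi → tezpi.
Attach noun class class I f- (before consonant 't') → ftezpi.
Apply epenthesis: ftezpi → fatezapi.
Nasal assimilation: no change.

fatezapi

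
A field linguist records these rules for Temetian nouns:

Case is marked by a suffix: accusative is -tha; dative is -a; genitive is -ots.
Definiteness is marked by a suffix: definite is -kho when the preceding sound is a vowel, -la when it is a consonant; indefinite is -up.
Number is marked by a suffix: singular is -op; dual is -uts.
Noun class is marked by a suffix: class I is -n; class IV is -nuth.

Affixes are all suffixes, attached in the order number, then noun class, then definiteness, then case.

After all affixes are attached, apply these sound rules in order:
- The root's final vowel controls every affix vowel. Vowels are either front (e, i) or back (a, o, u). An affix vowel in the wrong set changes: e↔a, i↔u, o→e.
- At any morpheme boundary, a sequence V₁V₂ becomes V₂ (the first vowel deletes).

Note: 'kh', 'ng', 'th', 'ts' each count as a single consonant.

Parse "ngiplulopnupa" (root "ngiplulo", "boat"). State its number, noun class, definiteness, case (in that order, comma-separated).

Segment: ngiplulo-op-n-up-a.
number: -op → singular.
noun class: -n → class I.
definiteness: -up → indefinite.
case: -a → dative.

singular, class I, indefinite, dative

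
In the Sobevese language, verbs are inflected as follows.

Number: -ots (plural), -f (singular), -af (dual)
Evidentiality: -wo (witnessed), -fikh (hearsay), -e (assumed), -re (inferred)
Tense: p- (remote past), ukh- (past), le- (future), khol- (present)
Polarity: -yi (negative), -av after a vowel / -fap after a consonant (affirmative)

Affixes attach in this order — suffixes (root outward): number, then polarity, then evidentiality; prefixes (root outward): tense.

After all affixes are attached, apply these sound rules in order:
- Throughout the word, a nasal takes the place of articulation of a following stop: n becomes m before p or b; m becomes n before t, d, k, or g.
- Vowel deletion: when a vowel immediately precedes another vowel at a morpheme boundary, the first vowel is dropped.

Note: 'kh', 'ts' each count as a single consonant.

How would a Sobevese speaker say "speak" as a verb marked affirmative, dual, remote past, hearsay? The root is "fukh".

pfukhaffapfikh

Attach tense remote past p- → pfukh.
Attach number dual -af → pfukhaf.
Attach polarity affirmative -fap (after consonant 'f') → pfukhaffap.
Attach evidentiality hearsay -fikh → pfukhaffapfikh.
Nasal assimilation: no change.
Vowel deletion: no change.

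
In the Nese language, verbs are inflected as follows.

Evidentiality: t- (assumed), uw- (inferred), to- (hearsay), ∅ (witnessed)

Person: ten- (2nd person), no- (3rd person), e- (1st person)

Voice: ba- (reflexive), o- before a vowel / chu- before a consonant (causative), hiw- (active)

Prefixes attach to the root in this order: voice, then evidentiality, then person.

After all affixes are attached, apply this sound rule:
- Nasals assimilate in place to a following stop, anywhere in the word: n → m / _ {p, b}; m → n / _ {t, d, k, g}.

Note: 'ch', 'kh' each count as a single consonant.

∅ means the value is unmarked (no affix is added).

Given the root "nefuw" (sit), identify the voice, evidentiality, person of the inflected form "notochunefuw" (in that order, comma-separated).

causative, hearsay, 3rd person

Segment: no-to-chu-nefuw.
voice: o/chu- → causative.
evidentiality: to- → hearsay.
person: no- → 3rd person.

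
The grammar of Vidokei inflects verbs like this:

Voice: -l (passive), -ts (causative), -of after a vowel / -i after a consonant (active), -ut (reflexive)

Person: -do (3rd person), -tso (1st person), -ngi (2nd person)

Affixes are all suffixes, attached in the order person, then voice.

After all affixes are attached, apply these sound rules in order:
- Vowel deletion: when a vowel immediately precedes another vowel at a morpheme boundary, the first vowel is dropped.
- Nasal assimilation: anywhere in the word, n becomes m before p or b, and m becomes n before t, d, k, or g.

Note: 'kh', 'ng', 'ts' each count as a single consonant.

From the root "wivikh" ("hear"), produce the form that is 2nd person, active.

Attach person 2nd person -ngi → wivikhngi.
Attach voice active -of (after vowel 'i') → wivikhngiof.
Apply vowel deletion: wivikhngiof → wivikhngof.
Nasal assimilation: no change.

wivikhngof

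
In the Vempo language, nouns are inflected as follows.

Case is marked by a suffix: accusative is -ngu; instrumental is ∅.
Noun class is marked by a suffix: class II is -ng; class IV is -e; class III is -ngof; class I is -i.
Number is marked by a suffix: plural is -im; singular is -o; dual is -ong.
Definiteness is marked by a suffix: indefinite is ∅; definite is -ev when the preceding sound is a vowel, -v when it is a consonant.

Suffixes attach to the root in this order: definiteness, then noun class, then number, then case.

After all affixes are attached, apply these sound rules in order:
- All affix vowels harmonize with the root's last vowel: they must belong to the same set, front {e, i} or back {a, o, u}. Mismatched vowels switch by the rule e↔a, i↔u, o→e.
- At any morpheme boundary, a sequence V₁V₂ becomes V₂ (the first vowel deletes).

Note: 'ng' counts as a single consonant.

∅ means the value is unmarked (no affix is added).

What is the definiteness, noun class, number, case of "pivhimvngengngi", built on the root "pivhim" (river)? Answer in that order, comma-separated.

definite, class II, dual, accusative

Segment: pivhim-v-ng-ong-ngu.
definiteness: -ev/v → definite.
noun class: -ng → class II.
number: -ong → dual.
case: -ngu → accusative.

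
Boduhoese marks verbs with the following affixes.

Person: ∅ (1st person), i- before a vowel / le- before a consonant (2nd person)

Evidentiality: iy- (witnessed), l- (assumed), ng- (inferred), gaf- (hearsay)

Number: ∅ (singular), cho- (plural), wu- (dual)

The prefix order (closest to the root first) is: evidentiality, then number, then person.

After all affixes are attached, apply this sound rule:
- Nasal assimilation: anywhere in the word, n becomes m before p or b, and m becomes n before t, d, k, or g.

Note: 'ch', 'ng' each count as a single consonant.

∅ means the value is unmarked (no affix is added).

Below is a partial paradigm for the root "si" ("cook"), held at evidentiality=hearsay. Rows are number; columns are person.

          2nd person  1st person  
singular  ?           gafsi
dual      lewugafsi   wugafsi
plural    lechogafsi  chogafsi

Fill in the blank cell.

legafsi

Attach evidentiality hearsay gaf- → gafsi.
number = singular: zero marking, form stays gafsi.
Attach person 2nd person le- (before consonant 'g') → legafsi.
Nasal assimilation: no change.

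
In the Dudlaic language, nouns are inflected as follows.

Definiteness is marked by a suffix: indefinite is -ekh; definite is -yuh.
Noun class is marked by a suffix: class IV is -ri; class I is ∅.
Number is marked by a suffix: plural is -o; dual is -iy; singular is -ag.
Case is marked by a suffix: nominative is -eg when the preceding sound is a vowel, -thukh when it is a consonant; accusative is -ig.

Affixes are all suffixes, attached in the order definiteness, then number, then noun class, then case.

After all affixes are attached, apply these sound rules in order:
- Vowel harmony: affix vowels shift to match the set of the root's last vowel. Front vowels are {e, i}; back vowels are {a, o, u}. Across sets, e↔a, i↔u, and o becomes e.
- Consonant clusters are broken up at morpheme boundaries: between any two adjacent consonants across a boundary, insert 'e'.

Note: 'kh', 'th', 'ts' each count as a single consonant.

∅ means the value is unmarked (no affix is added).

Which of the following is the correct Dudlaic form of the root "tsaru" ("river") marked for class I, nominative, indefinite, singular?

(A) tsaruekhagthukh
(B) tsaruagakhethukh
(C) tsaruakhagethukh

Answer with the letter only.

C

Attach definiteness indefinite -ekh → tsaruekh.
Attach number singular -ag → tsaruekhag.
noun class = class I: zero marking, form stays tsaruekhag.
Attach case nominative -thukh (after consonant 'g') → tsaruekhagthukh.
Apply vowel harmony: tsaruekhagthukh → tsaruakhagthukh.
Apply epenthesis: tsaruakhagthukh → tsaruakhagethukh.
So the correct form is tsaruakhagethukh, option (C).
(A) tsaruekhagthukh is wrong: it fails to apply the sound rule(s).
(B) tsaruagakhethukh is wrong: it has the affixes in the wrong order.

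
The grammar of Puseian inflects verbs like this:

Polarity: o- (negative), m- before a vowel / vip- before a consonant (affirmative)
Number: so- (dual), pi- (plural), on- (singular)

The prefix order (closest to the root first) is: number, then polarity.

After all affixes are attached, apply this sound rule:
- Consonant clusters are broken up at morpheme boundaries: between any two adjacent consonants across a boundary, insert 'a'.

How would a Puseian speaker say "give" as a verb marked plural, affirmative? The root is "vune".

vipapivune

Attach number plural pi- → pivune.
Attach polarity affirmative vip- (before consonant 'p') → vippivune.
Apply epenthesis: vippivune → vipapivune.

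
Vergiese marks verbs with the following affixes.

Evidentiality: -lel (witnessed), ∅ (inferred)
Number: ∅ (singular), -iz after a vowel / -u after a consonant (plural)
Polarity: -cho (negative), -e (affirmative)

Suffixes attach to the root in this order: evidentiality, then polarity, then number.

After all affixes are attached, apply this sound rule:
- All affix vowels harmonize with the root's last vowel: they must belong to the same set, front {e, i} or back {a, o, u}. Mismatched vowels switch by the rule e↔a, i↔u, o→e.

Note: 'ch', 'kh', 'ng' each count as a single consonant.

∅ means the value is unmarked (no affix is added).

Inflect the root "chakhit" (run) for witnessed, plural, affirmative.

Attach evidentiality witnessed -lel → chakhitlel.
Attach polarity affirmative -e → chakhitlele.
Attach number plural -iz (after vowel 'e') → chakhitleleiz.
Vowel harmony: no change.

chakhitleleiz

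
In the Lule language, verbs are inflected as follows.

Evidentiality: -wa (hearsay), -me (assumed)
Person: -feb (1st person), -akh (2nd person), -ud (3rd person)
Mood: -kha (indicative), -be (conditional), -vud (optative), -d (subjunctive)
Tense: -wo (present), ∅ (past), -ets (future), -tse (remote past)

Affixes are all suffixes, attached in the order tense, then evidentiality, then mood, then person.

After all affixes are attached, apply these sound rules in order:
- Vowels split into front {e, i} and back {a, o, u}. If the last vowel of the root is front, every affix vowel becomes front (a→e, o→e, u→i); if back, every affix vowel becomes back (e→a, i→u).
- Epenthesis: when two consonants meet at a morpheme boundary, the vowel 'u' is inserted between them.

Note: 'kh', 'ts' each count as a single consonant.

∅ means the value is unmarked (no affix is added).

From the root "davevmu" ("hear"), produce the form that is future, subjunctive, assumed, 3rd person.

davevmuatsumadud

Attach tense future -ets → davevmuets.
Attach evidentiality assumed -me → davevmuetsme.
Attach mood subjunctive -d → davevmuetsmed.
Attach person 3rd person -ud → davevmuetsmedud.
Apply vowel harmony: davevmuetsmedud → davevmuatsmadud.
Apply epenthesis: davevmuatsmadud → davevmuatsumadud.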